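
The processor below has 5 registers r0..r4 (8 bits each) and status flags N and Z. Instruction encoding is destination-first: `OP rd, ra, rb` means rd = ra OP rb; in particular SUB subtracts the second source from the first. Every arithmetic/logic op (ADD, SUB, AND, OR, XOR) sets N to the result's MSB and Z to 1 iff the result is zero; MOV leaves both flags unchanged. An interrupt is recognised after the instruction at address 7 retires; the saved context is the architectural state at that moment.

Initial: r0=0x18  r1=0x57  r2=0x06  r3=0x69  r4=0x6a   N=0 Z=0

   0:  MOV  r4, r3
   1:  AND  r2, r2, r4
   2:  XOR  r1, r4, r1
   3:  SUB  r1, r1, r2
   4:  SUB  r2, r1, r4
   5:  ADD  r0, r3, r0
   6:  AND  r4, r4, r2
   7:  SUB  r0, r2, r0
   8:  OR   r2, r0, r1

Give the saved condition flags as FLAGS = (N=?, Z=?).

after  0: r0=0x18 r1=0x57 r2=0x06 r3=0x69 r4=0x69  N=0 Z=0
after  1: r0=0x18 r1=0x57 r2=0x00 r3=0x69 r4=0x69  N=0 Z=1
after  2: r0=0x18 r1=0x3e r2=0x00 r3=0x69 r4=0x69  N=0 Z=0
after  3: r0=0x18 r1=0x3e r2=0x00 r3=0x69 r4=0x69  N=0 Z=0
after  4: r0=0x18 r1=0x3e r2=0xd5 r3=0x69 r4=0x69  N=1 Z=0
after  5: r0=0x81 r1=0x3e r2=0xd5 r3=0x69 r4=0x69  N=1 Z=0
after  6: r0=0x81 r1=0x3e r2=0xd5 r3=0x69 r4=0x41  N=0 Z=0
after  7: r0=0x54 r1=0x3e r2=0xd5 r3=0x69 r4=0x41  N=0 Z=0
-- IRQ taken; context saved, return-PC = 8 --

FLAGS = (N=0, Z=0)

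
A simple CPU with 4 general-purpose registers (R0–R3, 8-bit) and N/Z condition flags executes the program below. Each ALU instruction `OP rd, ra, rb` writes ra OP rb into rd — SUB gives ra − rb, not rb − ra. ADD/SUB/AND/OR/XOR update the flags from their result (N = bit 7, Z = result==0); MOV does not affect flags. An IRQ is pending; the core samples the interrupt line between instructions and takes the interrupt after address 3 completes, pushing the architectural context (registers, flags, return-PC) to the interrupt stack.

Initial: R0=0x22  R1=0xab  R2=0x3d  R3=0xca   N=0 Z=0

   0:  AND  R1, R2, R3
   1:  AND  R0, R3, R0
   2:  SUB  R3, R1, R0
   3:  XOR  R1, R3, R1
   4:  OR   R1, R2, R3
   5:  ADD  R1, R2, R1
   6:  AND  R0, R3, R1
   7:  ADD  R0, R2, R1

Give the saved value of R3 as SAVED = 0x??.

after  0: R0=0x22 R1=0x08 R2=0x3d R3=0xca  N=0 Z=0
after  1: R0=0x02 R1=0x08 R2=0x3d R3=0xca  N=0 Z=0
after  2: R0=0x02 R1=0x08 R2=0x3d R3=0x06  N=0 Z=0
after  3: R0=0x02 R1=0x0e R2=0x3d R3=0x06  N=0 Z=0
-- IRQ taken; context saved, return-PC = 4 --

SAVED = 0x06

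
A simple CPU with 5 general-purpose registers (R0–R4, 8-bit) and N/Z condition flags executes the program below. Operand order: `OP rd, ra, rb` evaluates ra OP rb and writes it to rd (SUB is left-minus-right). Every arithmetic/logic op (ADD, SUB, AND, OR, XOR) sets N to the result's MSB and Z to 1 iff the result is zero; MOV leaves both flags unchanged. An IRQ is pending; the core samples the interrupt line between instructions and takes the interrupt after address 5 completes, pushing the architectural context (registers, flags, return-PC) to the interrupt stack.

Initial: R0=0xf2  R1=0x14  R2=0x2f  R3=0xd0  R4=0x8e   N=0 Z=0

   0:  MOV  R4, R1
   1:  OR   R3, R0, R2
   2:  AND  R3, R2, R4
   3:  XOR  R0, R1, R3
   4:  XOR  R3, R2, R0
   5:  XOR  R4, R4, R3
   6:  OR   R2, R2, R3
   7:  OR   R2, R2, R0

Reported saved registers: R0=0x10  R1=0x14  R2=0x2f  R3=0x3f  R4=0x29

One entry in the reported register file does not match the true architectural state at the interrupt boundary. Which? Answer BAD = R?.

after  0: R0=0xf2 R1=0x14 R2=0x2f R3=0xd0 R4=0x14  N=0 Z=0
after  1: R0=0xf2 R1=0x14 R2=0x2f R3=0xff R4=0x14  N=1 Z=0
after  2: R0=0xf2 R1=0x14 R2=0x2f R3=0x04 R4=0x14  N=0 Z=0
after  3: R0=0x10 R1=0x14 R2=0x2f R3=0x04 R4=0x14  N=0 Z=0
after  4: R0=0x10 R1=0x14 R2=0x2f R3=0x3f R4=0x14  N=0 Z=0
after  5: R0=0x10 R1=0x14 R2=0x2f R3=0x3f R4=0x2b  N=0 Z=0
-- IRQ taken; context saved, return-PC = 6 --
mismatch: R4: reported 0x29 vs actual 0x2b

BAD = R4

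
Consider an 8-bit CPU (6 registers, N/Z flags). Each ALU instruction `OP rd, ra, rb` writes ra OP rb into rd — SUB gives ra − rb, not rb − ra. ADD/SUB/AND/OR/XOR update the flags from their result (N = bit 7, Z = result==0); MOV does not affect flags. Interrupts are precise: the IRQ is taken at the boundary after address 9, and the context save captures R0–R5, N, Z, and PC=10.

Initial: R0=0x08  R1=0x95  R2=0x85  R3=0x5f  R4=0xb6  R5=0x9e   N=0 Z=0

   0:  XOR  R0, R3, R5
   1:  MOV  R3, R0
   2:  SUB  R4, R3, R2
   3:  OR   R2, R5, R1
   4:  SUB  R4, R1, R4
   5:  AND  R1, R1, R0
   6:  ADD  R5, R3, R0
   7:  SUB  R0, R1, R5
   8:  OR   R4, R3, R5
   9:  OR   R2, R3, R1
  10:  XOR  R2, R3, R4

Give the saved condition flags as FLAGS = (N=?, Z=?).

after  0: R0=0xc1 R1=0x95 R2=0x85 R3=0x5f R4=0xb6 R5=0x9e  N=1 Z=0
after  1: R0=0xc1 R1=0x95 R2=0x85 R3=0xc1 R4=0xb6 R5=0x9e  N=1 Z=0
after  2: R0=0xc1 R1=0x95 R2=0x85 R3=0xc1 R4=0x3c R5=0x9e  N=0 Z=0
after  3: R0=0xc1 R1=0x95 R2=0x9f R3=0xc1 R4=0x3c R5=0x9e  N=1 Z=0
after  4: R0=0xc1 R1=0x95 R2=0x9f R3=0xc1 R4=0x59 R5=0x9e  N=0 Z=0
after  5: R0=0xc1 R1=0x81 R2=0x9f R3=0xc1 R4=0x59 R5=0x9e  N=1 Z=0
after  6: R0=0xc1 R1=0x81 R2=0x9f R3=0xc1 R4=0x59 R5=0x82  N=1 Z=0
after  7: R0=0xff R1=0x81 R2=0x9f R3=0xc1 R4=0x59 R5=0x82  N=1 Z=0
after  8: R0=0xff R1=0x81 R2=0x9f R3=0xc1 R4=0xc3 R5=0x82  N=1 Z=0
after  9: R0=0xff R1=0x81 R2=0xc1 R3=0xc1 R4=0xc3 R5=0x82  N=1 Z=0
-- IRQ taken; context saved, return-PC = 10 --

FLAGS = (N=1, Z=0)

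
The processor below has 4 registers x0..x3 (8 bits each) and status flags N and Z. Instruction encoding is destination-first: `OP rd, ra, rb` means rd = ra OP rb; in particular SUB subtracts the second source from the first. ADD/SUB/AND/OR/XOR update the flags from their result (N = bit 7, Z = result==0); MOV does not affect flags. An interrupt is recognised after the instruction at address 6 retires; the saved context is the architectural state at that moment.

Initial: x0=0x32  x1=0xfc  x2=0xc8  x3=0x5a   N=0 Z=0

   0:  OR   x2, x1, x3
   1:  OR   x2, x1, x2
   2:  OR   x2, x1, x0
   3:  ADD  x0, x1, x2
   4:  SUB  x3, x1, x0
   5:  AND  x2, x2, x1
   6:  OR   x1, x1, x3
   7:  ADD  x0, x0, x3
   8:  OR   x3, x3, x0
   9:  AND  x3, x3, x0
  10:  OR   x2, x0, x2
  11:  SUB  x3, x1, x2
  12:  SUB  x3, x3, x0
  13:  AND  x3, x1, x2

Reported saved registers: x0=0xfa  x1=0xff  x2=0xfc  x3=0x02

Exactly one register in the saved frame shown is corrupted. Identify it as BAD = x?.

BAD = x1

after  0: x0=0x32 x1=0xfc x2=0xfe x3=0x5a  N=1 Z=0
after  1: x0=0x32 x1=0xfc x2=0xfe x3=0x5a  N=1 Z=0
after  2: x0=0x32 x1=0xfc x2=0xfe x3=0x5a  N=1 Z=0
after  3: x0=0xfa x1=0xfc x2=0xfe x3=0x5a  N=1 Z=0
after  4: x0=0xfa x1=0xfc x2=0xfe x3=0x02  N=0 Z=0
after  5: x0=0xfa x1=0xfc x2=0xfc x3=0x02  N=1 Z=0
after  6: x0=0xfa x1=0xfe x2=0xfc x3=0x02  N=1 Z=0
-- IRQ taken; context saved, return-PC = 7 --
mismatch: x1: reported 0xff vs actual 0xfe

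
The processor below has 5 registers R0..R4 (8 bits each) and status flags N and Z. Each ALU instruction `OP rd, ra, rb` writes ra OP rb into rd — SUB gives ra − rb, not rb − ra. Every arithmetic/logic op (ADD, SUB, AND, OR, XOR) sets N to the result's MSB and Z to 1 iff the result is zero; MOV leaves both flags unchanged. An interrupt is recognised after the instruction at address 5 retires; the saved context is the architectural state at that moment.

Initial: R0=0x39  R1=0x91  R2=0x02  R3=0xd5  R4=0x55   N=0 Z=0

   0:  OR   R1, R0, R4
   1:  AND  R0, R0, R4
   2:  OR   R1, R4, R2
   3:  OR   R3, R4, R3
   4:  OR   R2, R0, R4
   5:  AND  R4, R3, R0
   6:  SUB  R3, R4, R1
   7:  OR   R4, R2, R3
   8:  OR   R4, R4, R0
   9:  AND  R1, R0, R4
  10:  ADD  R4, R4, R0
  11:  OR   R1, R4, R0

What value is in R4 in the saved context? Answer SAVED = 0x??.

SAVED = 0x11

after  0: R0=0x39 R1=0x7d R2=0x02 R3=0xd5 R4=0x55  N=0 Z=0
after  1: R0=0x11 R1=0x7d R2=0x02 R3=0xd5 R4=0x55  N=0 Z=0
after  2: R0=0x11 R1=0x57 R2=0x02 R3=0xd5 R4=0x55  N=0 Z=0
after  3: R0=0x11 R1=0x57 R2=0x02 R3=0xd5 R4=0x55  N=1 Z=0
after  4: R0=0x11 R1=0x57 R2=0x55 R3=0xd5 R4=0x55  N=0 Z=0
after  5: R0=0x11 R1=0x57 R2=0x55 R3=0xd5 R4=0x11  N=0 Z=0
-- IRQ taken; context saved, return-PC = 6 --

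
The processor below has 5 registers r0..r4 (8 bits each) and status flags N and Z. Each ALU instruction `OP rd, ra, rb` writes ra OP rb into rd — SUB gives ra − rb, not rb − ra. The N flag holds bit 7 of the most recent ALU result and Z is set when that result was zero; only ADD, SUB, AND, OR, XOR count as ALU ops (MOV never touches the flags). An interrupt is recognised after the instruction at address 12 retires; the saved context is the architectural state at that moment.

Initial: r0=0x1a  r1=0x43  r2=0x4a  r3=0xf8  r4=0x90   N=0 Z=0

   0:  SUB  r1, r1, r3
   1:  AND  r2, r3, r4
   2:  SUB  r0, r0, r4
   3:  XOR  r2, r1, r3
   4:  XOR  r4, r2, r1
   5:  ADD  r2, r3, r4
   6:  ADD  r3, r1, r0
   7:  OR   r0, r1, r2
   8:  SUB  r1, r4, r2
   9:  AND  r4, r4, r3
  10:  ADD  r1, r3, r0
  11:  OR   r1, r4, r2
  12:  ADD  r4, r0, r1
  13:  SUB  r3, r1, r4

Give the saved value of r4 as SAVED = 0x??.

after  0: r0=0x1a r1=0x4b r2=0x4a r3=0xf8 r4=0x90  N=0 Z=0
after  1: r0=0x1a r1=0x4b r2=0x90 r3=0xf8 r4=0x90  N=1 Z=0
after  2: r0=0x8a r1=0x4b r2=0x90 r3=0xf8 r4=0x90  N=1 Z=0
after  3: r0=0x8a r1=0x4b r2=0xb3 r3=0xf8 r4=0x90  N=1 Z=0
after  4: r0=0x8a r1=0x4b r2=0xb3 r3=0xf8 r4=0xf8  N=1 Z=0
after  5: r0=0x8a r1=0x4b r2=0xf0 r3=0xf8 r4=0xf8  N=1 Z=0
after  6: r0=0x8a r1=0x4b r2=0xf0 r3=0xd5 r4=0xf8  N=1 Z=0
after  7: r0=0xfb r1=0x4b r2=0xf0 r3=0xd5 r4=0xf8  N=1 Z=0
after  8: r0=0xfb r1=0x08 r2=0xf0 r3=0xd5 r4=0xf8  N=0 Z=0
after  9: r0=0xfb r1=0x08 r2=0xf0 r3=0xd5 r4=0xd0  N=1 Z=0
after 10: r0=0xfb r1=0xd0 r2=0xf0 r3=0xd5 r4=0xd0  N=1 Z=0
after 11: r0=0xfb r1=0xf0 r2=0xf0 r3=0xd5 r4=0xd0  N=1 Z=0
after 12: r0=0xfb r1=0xf0 r2=0xf0 r3=0xd5 r4=0xeb  N=1 Z=0
-- IRQ taken; context saved, return-PC = 13 --

SAVED = 0xeb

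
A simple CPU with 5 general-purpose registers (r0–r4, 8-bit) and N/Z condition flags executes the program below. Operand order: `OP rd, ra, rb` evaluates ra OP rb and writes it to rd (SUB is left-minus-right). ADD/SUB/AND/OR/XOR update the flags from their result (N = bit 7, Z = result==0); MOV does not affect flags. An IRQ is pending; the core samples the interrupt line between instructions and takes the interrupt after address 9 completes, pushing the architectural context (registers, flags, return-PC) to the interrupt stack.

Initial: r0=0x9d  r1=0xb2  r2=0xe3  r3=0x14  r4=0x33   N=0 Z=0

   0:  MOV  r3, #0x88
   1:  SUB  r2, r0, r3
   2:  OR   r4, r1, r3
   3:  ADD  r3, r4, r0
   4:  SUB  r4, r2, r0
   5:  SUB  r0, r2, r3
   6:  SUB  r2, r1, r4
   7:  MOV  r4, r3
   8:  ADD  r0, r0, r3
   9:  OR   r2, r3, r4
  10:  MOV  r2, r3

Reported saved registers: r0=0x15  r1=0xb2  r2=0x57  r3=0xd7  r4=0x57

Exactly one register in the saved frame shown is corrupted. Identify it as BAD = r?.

BAD = r3

after  0: r0=0x9d r1=0xb2 r2=0xe3 r3=0x88 r4=0x33  N=0 Z=0
after  1: r0=0x9d r1=0xb2 r2=0x15 r3=0x88 r4=0x33  N=0 Z=0
after  2: r0=0x9d r1=0xb2 r2=0x15 r3=0x88 r4=0xba  N=1 Z=0
after  3: r0=0x9d r1=0xb2 r2=0x15 r3=0x57 r4=0xba  N=0 Z=0
after  4: r0=0x9d r1=0xb2 r2=0x15 r3=0x57 r4=0x78  N=0 Z=0
after  5: r0=0xbe r1=0xb2 r2=0x15 r3=0x57 r4=0x78  N=1 Z=0
after  6: r0=0xbe r1=0xb2 r2=0x3a r3=0x57 r4=0x78  N=0 Z=0
after  7: r0=0xbe r1=0xb2 r2=0x3a r3=0x57 r4=0x57  N=0 Z=0
after  8: r0=0x15 r1=0xb2 r2=0x3a r3=0x57 r4=0x57  N=0 Z=0
after  9: r0=0x15 r1=0xb2 r2=0x57 r3=0x57 r4=0x57  N=0 Z=0
-- IRQ taken; context saved, return-PC = 10 --
mismatch: r3: reported 0xd7 vs actual 0x57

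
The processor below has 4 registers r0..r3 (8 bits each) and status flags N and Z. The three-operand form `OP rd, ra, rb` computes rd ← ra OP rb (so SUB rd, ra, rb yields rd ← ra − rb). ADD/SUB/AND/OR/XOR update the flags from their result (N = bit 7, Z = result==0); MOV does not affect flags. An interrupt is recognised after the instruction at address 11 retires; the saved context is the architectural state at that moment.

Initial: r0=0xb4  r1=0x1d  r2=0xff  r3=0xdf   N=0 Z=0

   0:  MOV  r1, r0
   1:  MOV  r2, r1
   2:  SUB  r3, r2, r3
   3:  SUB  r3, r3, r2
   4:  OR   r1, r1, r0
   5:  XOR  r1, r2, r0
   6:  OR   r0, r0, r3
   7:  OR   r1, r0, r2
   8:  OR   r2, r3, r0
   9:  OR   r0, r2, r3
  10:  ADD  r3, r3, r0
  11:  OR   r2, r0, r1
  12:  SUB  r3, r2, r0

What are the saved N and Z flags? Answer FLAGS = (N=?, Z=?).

after  0: r0=0xb4 r1=0xb4 r2=0xff r3=0xdf  N=0 Z=0
after  1: r0=0xb4 r1=0xb4 r2=0xb4 r3=0xdf  N=0 Z=0
after  2: r0=0xb4 r1=0xb4 r2=0xb4 r3=0xd5  N=1 Z=0
after  3: r0=0xb4 r1=0xb4 r2=0xb4 r3=0x21  N=0 Z=0
after  4: r0=0xb4 r1=0xb4 r2=0xb4 r3=0x21  N=1 Z=0
after  5: r0=0xb4 r1=0x00 r2=0xb4 r3=0x21  N=0 Z=1
after  6: r0=0xb5 r1=0x00 r2=0xb4 r3=0x21  N=1 Z=0
after  7: r0=0xb5 r1=0xb5 r2=0xb4 r3=0x21  N=1 Z=0
after  8: r0=0xb5 r1=0xb5 r2=0xb5 r3=0x21  N=1 Z=0
after  9: r0=0xb5 r1=0xb5 r2=0xb5 r3=0x21  N=1 Z=0
after 10: r0=0xb5 r1=0xb5 r2=0xb5 r3=0xd6  N=1 Z=0
after 11: r0=0xb5 r1=0xb5 r2=0xb5 r3=0xd6  N=1 Z=0
-- IRQ taken; context saved, return-PC = 12 --

FLAGS = (N=1, Z=0)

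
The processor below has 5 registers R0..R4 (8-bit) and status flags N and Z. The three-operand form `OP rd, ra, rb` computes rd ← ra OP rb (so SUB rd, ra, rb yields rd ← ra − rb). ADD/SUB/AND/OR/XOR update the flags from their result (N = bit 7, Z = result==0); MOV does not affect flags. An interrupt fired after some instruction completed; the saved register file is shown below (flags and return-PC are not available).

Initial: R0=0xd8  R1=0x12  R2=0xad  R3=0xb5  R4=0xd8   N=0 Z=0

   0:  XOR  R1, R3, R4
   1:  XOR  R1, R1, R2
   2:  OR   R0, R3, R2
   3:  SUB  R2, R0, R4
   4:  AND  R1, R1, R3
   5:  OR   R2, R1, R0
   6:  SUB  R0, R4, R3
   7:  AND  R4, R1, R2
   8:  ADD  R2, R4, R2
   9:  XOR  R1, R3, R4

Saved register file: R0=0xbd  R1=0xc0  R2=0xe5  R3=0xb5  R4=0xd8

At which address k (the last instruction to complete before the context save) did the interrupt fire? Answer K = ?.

K = 3

after  0: R0=0xd8 R1=0x6d R2=0xad R3=0xb5 R4=0xd8  N=0 Z=0
after  1: R0=0xd8 R1=0xc0 R2=0xad R3=0xb5 R4=0xd8  N=1 Z=0
after  2: R0=0xbd R1=0xc0 R2=0xad R3=0xb5 R4=0xd8  N=1 Z=0
after  3: R0=0xbd R1=0xc0 R2=0xe5 R3=0xb5 R4=0xd8  N=1 Z=0
-- IRQ taken; context saved, return-PC = 4 --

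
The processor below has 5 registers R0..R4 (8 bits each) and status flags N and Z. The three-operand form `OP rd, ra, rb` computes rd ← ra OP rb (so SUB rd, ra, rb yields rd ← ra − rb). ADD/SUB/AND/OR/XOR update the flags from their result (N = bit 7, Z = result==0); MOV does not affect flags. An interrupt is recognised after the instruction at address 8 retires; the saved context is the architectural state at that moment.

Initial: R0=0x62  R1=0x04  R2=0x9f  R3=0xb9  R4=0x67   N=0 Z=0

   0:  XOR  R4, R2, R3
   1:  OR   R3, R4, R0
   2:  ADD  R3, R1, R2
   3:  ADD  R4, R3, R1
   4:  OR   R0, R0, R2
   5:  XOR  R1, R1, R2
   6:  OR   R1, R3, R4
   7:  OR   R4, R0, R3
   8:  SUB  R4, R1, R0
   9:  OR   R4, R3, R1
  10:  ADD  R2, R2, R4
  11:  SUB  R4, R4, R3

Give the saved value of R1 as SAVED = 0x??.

SAVED = 0xa7

after  0: R0=0x62 R1=0x04 R2=0x9f R3=0xb9 R4=0x26  N=0 Z=0
after  1: R0=0x62 R1=0x04 R2=0x9f R3=0x66 R4=0x26  N=0 Z=0
after  2: R0=0x62 R1=0x04 R2=0x9f R3=0xa3 R4=0x26  N=1 Z=0
after  3: R0=0x62 R1=0x04 R2=0x9f R3=0xa3 R4=0xa7  N=1 Z=0
after  4: R0=0xff R1=0x04 R2=0x9f R3=0xa3 R4=0xa7  N=1 Z=0
after  5: R0=0xff R1=0x9b R2=0x9f R3=0xa3 R4=0xa7  N=1 Z=0
after  6: R0=0xff R1=0xa7 R2=0x9f R3=0xa3 R4=0xa7  N=1 Z=0
after  7: R0=0xff R1=0xa7 R2=0x9f R3=0xa3 R4=0xff  N=1 Z=0
after  8: R0=0xff R1=0xa7 R2=0x9f R3=0xa3 R4=0xa8  N=1 Z=0
-- IRQ taken; context saved, return-PC = 9 --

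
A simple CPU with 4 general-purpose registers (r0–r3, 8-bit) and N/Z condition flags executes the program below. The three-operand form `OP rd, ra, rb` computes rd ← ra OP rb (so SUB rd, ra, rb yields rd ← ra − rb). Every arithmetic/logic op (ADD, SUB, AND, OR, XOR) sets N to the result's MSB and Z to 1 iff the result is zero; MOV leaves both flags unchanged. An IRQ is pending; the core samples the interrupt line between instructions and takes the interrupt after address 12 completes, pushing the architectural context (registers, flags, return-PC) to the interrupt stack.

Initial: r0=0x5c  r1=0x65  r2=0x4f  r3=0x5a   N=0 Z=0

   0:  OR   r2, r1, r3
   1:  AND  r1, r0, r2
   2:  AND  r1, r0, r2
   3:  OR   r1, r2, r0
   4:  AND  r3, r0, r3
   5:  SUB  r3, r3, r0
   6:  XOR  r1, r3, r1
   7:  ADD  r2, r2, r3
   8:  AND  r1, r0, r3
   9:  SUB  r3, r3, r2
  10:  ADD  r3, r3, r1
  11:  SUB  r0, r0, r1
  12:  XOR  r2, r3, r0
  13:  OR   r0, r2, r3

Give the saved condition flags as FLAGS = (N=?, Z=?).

FLAGS = (N=1, Z=0)

after  0: r0=0x5c r1=0x65 r2=0x7f r3=0x5a  N=0 Z=0
after  1: r0=0x5c r1=0x5c r2=0x7f r3=0x5a  N=0 Z=0
after  2: r0=0x5c r1=0x5c r2=0x7f r3=0x5a  N=0 Z=0
after  3: r0=0x5c r1=0x7f r2=0x7f r3=0x5a  N=0 Z=0
after  4: r0=0x5c r1=0x7f r2=0x7f r3=0x58  N=0 Z=0
after  5: r0=0x5c r1=0x7f r2=0x7f r3=0xfc  N=1 Z=0
after  6: r0=0x5c r1=0x83 r2=0x7f r3=0xfc  N=1 Z=0
after  7: r0=0x5c r1=0x83 r2=0x7b r3=0xfc  N=0 Z=0
after  8: r0=0x5c r1=0x5c r2=0x7b r3=0xfc  N=0 Z=0
after  9: r0=0x5c r1=0x5c r2=0x7b r3=0x81  N=1 Z=0
after 10: r0=0x5c r1=0x5c r2=0x7b r3=0xdd  N=1 Z=0
after 11: r0=0x00 r1=0x5c r2=0x7b r3=0xdd  N=0 Z=1
after 12: r0=0x00 r1=0x5c r2=0xdd r3=0xdd  N=1 Z=0
-- IRQ taken; context saved, return-PC = 13 --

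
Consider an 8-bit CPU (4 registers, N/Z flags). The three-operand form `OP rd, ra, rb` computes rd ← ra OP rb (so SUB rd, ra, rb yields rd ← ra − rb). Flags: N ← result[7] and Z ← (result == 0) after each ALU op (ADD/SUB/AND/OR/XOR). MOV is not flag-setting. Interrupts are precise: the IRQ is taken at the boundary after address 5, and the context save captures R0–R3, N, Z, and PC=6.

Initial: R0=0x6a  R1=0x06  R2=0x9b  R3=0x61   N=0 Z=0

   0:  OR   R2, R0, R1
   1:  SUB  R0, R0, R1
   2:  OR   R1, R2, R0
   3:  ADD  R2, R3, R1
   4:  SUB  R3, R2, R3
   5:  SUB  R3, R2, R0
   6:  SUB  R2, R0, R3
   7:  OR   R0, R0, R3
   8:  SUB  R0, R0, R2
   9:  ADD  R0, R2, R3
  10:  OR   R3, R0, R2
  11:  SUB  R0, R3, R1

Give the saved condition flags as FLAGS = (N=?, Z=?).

after  0: R0=0x6a R1=0x06 R2=0x6e R3=0x61  N=0 Z=0
after  1: R0=0x64 R1=0x06 R2=0x6e R3=0x61  N=0 Z=0
after  2: R0=0x64 R1=0x6e R2=0x6e R3=0x61  N=0 Z=0
after  3: R0=0x64 R1=0x6e R2=0xcf R3=0x61  N=1 Z=0
after  4: R0=0x64 R1=0x6e R2=0xcf R3=0x6e  N=0 Z=0
after  5: R0=0x64 R1=0x6e R2=0xcf R3=0x6b  N=0 Z=0
-- IRQ taken; context saved, return-PC = 6 --

FLAGS = (N=0, Z=0)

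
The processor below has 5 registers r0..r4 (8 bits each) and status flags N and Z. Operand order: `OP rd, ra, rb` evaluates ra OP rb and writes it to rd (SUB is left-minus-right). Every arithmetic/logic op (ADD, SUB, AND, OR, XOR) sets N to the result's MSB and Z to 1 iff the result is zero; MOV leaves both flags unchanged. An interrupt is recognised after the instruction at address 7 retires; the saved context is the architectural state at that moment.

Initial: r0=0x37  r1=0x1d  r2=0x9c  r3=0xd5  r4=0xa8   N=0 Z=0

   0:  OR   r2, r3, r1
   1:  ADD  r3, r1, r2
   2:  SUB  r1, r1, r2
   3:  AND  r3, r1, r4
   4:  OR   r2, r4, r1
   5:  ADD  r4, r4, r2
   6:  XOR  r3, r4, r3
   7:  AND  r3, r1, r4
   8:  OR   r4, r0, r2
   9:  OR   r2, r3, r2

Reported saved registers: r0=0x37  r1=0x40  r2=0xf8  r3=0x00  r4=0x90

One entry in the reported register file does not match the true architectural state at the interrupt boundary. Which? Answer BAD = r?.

BAD = r2

after  0: r0=0x37 r1=0x1d r2=0xdd r3=0xd5 r4=0xa8  N=1 Z=0
after  1: r0=0x37 r1=0x1d r2=0xdd r3=0xfa r4=0xa8  N=1 Z=0
after  2: r0=0x37 r1=0x40 r2=0xdd r3=0xfa r4=0xa8  N=0 Z=0
after  3: r0=0x37 r1=0x40 r2=0xdd r3=0x00 r4=0xa8  N=0 Z=1
after  4: r0=0x37 r1=0x40 r2=0xe8 r3=0x00 r4=0xa8  N=1 Z=0
after  5: r0=0x37 r1=0x40 r2=0xe8 r3=0x00 r4=0x90  N=1 Z=0
after  6: r0=0x37 r1=0x40 r2=0xe8 r3=0x90 r4=0x90  N=1 Z=0
after  7: r0=0x37 r1=0x40 r2=0xe8 r3=0x00 r4=0x90  N=0 Z=1
-- IRQ taken; context saved, return-PC = 8 --
mismatch: r2: reported 0xf8 vs actual 0xe8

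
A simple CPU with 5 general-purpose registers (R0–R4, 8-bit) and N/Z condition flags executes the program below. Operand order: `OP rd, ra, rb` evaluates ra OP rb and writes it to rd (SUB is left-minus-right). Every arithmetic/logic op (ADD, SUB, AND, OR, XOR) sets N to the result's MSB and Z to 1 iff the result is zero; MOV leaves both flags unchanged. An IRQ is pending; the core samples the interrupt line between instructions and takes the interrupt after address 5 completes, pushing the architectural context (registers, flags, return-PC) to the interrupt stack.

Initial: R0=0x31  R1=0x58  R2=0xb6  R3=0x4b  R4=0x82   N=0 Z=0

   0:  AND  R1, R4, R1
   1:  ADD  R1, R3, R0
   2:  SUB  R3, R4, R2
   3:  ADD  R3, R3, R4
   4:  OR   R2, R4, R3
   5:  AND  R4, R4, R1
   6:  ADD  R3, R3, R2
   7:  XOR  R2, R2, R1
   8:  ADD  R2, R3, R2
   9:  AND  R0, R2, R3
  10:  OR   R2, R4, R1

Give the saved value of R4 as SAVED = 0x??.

after  0: R0=0x31 R1=0x00 R2=0xb6 R3=0x4b R4=0x82  N=0 Z=1
after  1: R0=0x31 R1=0x7c R2=0xb6 R3=0x4b R4=0x82  N=0 Z=0
after  2: R0=0x31 R1=0x7c R2=0xb6 R3=0xcc R4=0x82  N=1 Z=0
after  3: R0=0x31 R1=0x7c R2=0xb6 R3=0x4e R4=0x82  N=0 Z=0
after  4: R0=0x31 R1=0x7c R2=0xce R3=0x4e R4=0x82  N=1 Z=0
after  5: R0=0x31 R1=0x7c R2=0xce R3=0x4e R4=0x00  N=0 Z=1
-- IRQ taken; context saved, return-PC = 6 --

SAVED = 0x00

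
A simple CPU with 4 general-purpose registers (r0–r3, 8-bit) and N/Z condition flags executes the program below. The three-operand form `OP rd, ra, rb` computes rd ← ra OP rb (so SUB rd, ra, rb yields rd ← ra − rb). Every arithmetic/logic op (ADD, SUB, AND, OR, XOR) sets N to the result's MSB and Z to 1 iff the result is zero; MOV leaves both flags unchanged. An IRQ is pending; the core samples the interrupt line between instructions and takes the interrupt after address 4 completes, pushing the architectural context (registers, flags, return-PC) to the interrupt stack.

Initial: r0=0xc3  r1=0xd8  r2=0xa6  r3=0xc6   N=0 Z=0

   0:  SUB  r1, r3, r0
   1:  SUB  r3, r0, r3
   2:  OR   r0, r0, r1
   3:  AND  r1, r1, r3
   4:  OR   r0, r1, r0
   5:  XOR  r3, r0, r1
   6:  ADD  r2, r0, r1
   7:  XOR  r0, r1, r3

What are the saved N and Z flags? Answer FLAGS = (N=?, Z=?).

FLAGS = (N=1, Z=0)

after  0: r0=0xc3 r1=0x03 r2=0xa6 r3=0xc6  N=0 Z=0
after  1: r0=0xc3 r1=0x03 r2=0xa6 r3=0xfd  N=1 Z=0
after  2: r0=0xc3 r1=0x03 r2=0xa6 r3=0xfd  N=1 Z=0
after  3: r0=0xc3 r1=0x01 r2=0xa6 r3=0xfd  N=0 Z=0
after  4: r0=0xc3 r1=0x01 r2=0xa6 r3=0xfd  N=1 Z=0
-- IRQ taken; context saved, return-PC = 5 --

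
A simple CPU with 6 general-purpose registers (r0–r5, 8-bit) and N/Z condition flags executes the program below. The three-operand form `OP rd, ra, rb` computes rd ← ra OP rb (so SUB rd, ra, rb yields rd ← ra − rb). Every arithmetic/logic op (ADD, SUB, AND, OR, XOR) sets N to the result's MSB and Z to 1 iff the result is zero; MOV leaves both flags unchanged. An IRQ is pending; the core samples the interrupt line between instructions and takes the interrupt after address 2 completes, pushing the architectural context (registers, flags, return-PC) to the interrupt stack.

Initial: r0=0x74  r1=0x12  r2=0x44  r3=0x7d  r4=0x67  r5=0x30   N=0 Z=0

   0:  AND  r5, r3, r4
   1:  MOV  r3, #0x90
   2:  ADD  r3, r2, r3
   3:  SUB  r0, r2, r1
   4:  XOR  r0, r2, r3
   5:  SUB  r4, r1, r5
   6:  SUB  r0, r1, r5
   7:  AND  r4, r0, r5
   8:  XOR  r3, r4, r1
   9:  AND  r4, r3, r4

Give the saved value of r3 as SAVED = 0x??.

SAVED = 0xd4

after  0: r0=0x74 r1=0x12 r2=0x44 r3=0x7d r4=0x67 r5=0x65  N=0 Z=0
after  1: r0=0x74 r1=0x12 r2=0x44 r3=0x90 r4=0x67 r5=0x65  N=0 Z=0
after  2: r0=0x74 r1=0x12 r2=0x44 r3=0xd4 r4=0x67 r5=0x65  N=1 Z=0
-- IRQ taken; context saved, return-PC = 3 --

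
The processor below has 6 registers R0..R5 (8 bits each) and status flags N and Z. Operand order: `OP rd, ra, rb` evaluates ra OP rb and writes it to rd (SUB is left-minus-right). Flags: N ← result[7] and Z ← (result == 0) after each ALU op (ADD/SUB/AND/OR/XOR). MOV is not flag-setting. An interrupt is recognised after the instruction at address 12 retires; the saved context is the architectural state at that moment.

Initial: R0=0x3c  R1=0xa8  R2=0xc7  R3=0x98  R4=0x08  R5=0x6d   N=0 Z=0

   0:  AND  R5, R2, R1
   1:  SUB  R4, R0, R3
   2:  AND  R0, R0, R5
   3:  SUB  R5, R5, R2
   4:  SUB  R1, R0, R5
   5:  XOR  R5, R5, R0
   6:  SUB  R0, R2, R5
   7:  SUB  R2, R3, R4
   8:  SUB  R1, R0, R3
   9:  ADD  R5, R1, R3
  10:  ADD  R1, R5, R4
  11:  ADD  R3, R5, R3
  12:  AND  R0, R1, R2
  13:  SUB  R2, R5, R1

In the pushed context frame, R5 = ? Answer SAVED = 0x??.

after  0: R0=0x3c R1=0xa8 R2=0xc7 R3=0x98 R4=0x08 R5=0x80  N=1 Z=0
after  1: R0=0x3c R1=0xa8 R2=0xc7 R3=0x98 R4=0xa4 R5=0x80  N=1 Z=0
after  2: R0=0x00 R1=0xa8 R2=0xc7 R3=0x98 R4=0xa4 R5=0x80  N=0 Z=1
after  3: R0=0x00 R1=0xa8 R2=0xc7 R3=0x98 R4=0xa4 R5=0xb9  N=1 Z=0
after  4: R0=0x00 R1=0x47 R2=0xc7 R3=0x98 R4=0xa4 R5=0xb9  N=0 Z=0
after  5: R0=0x00 R1=0x47 R2=0xc7 R3=0x98 R4=0xa4 R5=0xb9  N=1 Z=0
after  6: R0=0x0e R1=0x47 R2=0xc7 R3=0x98 R4=0xa4 R5=0xb9  N=0 Z=0
after  7: R0=0x0e R1=0x47 R2=0xf4 R3=0x98 R4=0xa4 R5=0xb9  N=1 Z=0
after  8: R0=0x0e R1=0x76 R2=0xf4 R3=0x98 R4=0xa4 R5=0xb9  N=0 Z=0
after  9: R0=0x0e R1=0x76 R2=0xf4 R3=0x98 R4=0xa4 R5=0x0e  N=0 Z=0
after 10: R0=0x0e R1=0xb2 R2=0xf4 R3=0x98 R4=0xa4 R5=0x0e  N=1 Z=0
after 11: R0=0x0e R1=0xb2 R2=0xf4 R3=0xa6 R4=0xa4 R5=0x0e  N=1 Z=0
after 12: R0=0xb0 R1=0xb2 R2=0xf4 R3=0xa6 R4=0xa4 R5=0x0e  N=1 Z=0
-- IRQ taken; context saved, return-PC = 13 --

SAVED = 0x0e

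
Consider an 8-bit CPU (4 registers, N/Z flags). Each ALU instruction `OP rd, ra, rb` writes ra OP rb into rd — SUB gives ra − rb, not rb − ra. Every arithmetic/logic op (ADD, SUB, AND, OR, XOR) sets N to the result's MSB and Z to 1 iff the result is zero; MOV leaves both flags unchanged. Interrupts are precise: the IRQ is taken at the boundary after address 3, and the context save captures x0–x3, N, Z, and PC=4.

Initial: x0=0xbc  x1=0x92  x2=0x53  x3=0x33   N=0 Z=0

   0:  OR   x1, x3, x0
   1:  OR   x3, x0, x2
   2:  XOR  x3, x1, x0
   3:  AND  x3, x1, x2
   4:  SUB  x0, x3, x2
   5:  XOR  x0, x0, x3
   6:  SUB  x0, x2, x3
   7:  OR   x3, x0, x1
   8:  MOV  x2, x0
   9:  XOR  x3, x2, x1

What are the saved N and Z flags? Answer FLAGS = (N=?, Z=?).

FLAGS = (N=0, Z=0)

after  0: x0=0xbc x1=0xbf x2=0x53 x3=0x33  N=1 Z=0
after  1: x0=0xbc x1=0xbf x2=0x53 x3=0xff  N=1 Z=0
after  2: x0=0xbc x1=0xbf x2=0x53 x3=0x03  N=0 Z=0
after  3: x0=0xbc x1=0xbf x2=0x53 x3=0x13  N=0 Z=0
-- IRQ taken; context saved, return-PC = 4 --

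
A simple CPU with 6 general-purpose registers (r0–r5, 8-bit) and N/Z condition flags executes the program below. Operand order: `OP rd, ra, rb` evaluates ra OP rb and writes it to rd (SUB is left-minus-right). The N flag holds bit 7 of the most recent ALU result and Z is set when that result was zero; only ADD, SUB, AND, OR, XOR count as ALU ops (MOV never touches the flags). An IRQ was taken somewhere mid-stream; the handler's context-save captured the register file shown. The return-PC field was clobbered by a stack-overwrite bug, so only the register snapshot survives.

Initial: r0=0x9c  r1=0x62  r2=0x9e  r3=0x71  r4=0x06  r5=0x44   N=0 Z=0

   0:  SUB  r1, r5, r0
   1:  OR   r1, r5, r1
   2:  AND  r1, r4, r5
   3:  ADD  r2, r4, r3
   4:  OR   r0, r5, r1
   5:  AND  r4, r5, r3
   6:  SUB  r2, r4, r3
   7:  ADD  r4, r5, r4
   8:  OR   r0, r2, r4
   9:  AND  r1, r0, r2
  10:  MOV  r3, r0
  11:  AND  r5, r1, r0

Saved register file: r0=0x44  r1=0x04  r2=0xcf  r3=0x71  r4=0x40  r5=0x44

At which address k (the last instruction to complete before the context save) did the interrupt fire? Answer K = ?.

K = 6

after  0: r0=0x9c r1=0xa8 r2=0x9e r3=0x71 r4=0x06 r5=0x44  N=1 Z=0
after  1: r0=0x9c r1=0xec r2=0x9e r3=0x71 r4=0x06 r5=0x44  N=1 Z=0
after  2: r0=0x9c r1=0x04 r2=0x9e r3=0x71 r4=0x06 r5=0x44  N=0 Z=0
after  3: r0=0x9c r1=0x04 r2=0x77 r3=0x71 r4=0x06 r5=0x44  N=0 Z=0
after  4: r0=0x44 r1=0x04 r2=0x77 r3=0x71 r4=0x06 r5=0x44  N=0 Z=0
after  5: r0=0x44 r1=0x04 r2=0x77 r3=0x71 r4=0x40 r5=0x44  N=0 Z=0
after  6: r0=0x44 r1=0x04 r2=0xcf r3=0x71 r4=0x40 r5=0x44  N=1 Z=0
-- IRQ taken; context saved, return-PC = 7 --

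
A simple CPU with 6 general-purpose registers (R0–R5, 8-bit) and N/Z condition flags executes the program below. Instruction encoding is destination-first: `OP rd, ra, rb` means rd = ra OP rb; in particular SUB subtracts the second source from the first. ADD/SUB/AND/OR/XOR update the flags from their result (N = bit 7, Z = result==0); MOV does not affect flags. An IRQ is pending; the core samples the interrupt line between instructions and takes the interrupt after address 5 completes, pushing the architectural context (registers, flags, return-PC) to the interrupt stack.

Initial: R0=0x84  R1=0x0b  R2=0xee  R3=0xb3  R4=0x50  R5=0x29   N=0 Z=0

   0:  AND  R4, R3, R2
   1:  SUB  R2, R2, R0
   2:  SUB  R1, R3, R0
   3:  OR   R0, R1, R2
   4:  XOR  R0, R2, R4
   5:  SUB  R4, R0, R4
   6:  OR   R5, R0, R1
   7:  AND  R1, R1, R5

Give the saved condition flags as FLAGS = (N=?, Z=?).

FLAGS = (N=0, Z=0)

after  0: R0=0x84 R1=0x0b R2=0xee R3=0xb3 R4=0xa2 R5=0x29  N=1 Z=0
after  1: R0=0x84 R1=0x0b R2=0x6a R3=0xb3 R4=0xa2 R5=0x29  N=0 Z=0
after  2: R0=0x84 R1=0x2f R2=0x6a R3=0xb3 R4=0xa2 R5=0x29  N=0 Z=0
after  3: R0=0x6f R1=0x2f R2=0x6a R3=0xb3 R4=0xa2 R5=0x29  N=0 Z=0
after  4: R0=0xc8 R1=0x2f R2=0x6a R3=0xb3 R4=0xa2 R5=0x29  N=1 Z=0
after  5: R0=0xc8 R1=0x2f R2=0x6a R3=0xb3 R4=0x26 R5=0x29  N=0 Z=0
-- IRQ taken; context saved, return-PC = 6 --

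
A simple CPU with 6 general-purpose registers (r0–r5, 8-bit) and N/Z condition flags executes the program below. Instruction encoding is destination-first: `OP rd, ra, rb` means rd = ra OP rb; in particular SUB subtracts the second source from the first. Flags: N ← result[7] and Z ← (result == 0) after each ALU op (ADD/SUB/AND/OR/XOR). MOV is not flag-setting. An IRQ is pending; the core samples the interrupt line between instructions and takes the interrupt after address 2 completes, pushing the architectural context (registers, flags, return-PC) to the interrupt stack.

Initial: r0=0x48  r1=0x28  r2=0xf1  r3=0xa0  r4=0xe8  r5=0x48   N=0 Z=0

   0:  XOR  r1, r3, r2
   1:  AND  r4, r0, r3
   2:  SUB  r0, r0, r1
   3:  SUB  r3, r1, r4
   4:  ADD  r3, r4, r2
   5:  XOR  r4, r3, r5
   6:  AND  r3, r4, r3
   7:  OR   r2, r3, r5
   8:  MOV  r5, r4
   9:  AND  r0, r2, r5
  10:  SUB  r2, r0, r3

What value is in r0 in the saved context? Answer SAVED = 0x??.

after  0: r0=0x48 r1=0x51 r2=0xf1 r3=0xa0 r4=0xe8 r5=0x48  N=0 Z=0
after  1: r0=0x48 r1=0x51 r2=0xf1 r3=0xa0 r4=0x00 r5=0x48  N=0 Z=1
after  2: r0=0xf7 r1=0x51 r2=0xf1 r3=0xa0 r4=0x00 r5=0x48  N=1 Z=0
-- IRQ taken; context saved, return-PC = 3 --

SAVED = 0xf7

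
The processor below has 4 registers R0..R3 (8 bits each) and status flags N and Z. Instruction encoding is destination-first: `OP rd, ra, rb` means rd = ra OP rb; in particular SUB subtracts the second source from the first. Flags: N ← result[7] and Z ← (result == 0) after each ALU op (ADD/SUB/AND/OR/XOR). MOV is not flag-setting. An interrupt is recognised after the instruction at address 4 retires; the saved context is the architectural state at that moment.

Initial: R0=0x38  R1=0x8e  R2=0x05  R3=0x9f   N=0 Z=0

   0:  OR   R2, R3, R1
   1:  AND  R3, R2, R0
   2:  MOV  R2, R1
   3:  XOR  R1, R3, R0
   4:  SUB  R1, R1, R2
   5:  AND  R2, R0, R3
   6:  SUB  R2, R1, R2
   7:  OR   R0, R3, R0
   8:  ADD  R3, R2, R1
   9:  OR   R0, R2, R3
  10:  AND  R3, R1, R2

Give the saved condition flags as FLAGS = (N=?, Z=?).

FLAGS = (N=1, Z=0)

after  0: R0=0x38 R1=0x8e R2=0x9f R3=0x9f  N=1 Z=0
after  1: R0=0x38 R1=0x8e R2=0x9f R3=0x18  N=0 Z=0
after  2: R0=0x38 R1=0x8e R2=0x8e R3=0x18  N=0 Z=0
after  3: R0=0x38 R1=0x20 R2=0x8e R3=0x18  N=0 Z=0
after  4: R0=0x38 R1=0x92 R2=0x8e R3=0x18  N=1 Z=0
-- IRQ taken; context saved, return-PC = 5 --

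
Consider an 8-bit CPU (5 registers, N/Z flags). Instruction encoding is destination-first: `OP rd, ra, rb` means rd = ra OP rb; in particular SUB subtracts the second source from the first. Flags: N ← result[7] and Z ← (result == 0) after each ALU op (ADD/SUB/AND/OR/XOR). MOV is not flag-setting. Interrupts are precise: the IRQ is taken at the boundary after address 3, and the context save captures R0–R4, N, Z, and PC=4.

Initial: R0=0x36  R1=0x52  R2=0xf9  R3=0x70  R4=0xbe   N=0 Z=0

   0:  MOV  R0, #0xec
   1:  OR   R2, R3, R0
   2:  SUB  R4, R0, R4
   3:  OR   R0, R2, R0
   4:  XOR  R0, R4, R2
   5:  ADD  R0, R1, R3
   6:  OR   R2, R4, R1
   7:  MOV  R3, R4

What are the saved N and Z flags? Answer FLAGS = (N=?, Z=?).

FLAGS = (N=1, Z=0)

after  0: R0=0xec R1=0x52 R2=0xf9 R3=0x70 R4=0xbe  N=0 Z=0
after  1: R0=0xec R1=0x52 R2=0xfc R3=0x70 R4=0xbe  N=1 Z=0
after  2: R0=0xec R1=0x52 R2=0xfc R3=0x70 R4=0x2e  N=0 Z=0
after  3: R0=0xfc R1=0x52 R2=0xfc R3=0x70 R4=0x2e  N=1 Z=0
-- IRQ taken; context saved, return-PC = 4 --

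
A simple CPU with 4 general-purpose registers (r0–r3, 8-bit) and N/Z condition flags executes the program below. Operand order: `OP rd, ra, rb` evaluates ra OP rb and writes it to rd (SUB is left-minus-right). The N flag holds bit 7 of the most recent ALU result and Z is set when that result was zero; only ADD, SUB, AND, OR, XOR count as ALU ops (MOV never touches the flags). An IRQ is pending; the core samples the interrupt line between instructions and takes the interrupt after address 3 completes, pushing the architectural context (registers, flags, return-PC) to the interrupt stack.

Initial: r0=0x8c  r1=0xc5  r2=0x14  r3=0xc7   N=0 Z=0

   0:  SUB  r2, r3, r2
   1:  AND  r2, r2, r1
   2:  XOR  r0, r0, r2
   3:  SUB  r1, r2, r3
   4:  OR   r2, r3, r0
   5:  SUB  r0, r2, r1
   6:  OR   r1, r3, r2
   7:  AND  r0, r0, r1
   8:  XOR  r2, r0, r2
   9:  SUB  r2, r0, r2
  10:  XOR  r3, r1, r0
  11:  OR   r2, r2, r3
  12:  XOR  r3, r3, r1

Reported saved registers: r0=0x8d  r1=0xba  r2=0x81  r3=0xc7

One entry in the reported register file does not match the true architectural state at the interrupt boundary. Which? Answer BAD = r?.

BAD = r0

after  0: r0=0x8c r1=0xc5 r2=0xb3 r3=0xc7  N=1 Z=0
after  1: r0=0x8c r1=0xc5 r2=0x81 r3=0xc7  N=1 Z=0
after  2: r0=0x0d r1=0xc5 r2=0x81 r3=0xc7  N=0 Z=0
after  3: r0=0x0d r1=0xba r2=0x81 r3=0xc7  N=1 Z=0
-- IRQ taken; context saved, return-PC = 4 --
mismatch: r0: reported 0x8d vs actual 0x0d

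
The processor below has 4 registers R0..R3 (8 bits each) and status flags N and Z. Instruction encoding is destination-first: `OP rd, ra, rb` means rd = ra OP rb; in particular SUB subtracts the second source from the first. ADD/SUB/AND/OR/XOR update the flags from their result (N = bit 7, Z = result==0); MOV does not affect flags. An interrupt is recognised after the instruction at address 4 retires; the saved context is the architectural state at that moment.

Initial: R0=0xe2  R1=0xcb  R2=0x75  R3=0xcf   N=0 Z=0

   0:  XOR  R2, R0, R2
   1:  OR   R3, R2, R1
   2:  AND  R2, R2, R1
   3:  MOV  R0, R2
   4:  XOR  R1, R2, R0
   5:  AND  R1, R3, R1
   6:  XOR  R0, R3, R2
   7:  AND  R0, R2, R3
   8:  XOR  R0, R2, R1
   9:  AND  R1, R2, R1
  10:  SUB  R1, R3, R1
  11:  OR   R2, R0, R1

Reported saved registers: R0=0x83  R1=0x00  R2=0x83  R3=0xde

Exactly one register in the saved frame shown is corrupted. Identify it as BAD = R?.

after  0: R0=0xe2 R1=0xcb R2=0x97 R3=0xcf  N=1 Z=0
after  1: R0=0xe2 R1=0xcb R2=0x97 R3=0xdf  N=1 Z=0
after  2: R0=0xe2 R1=0xcb R2=0x83 R3=0xdf  N=1 Z=0
after  3: R0=0x83 R1=0xcb R2=0x83 R3=0xdf  N=1 Z=0
after  4: R0=0x83 R1=0x00 R2=0x83 R3=0xdf  N=0 Z=1
-- IRQ taken; context saved, return-PC = 5 --
mismatch: R3: reported 0xde vs actual 0xdf

BAD = R3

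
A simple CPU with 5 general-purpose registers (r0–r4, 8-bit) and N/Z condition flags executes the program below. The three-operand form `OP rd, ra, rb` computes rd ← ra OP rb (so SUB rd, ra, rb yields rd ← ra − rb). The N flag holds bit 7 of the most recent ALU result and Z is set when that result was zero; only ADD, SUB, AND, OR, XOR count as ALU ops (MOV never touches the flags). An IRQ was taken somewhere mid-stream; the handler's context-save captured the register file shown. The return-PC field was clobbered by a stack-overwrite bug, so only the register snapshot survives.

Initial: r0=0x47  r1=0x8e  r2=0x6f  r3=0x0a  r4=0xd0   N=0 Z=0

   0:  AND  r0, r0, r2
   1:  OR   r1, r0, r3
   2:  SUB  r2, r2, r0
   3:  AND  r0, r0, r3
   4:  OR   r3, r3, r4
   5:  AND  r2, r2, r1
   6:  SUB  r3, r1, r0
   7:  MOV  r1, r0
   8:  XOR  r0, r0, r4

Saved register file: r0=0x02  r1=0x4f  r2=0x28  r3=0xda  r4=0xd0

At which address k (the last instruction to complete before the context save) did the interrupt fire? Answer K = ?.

after  0: r0=0x47 r1=0x8e r2=0x6f r3=0x0a r4=0xd0  N=0 Z=0
after  1: r0=0x47 r1=0x4f r2=0x6f r3=0x0a r4=0xd0  N=0 Z=0
after  2: r0=0x47 r1=0x4f r2=0x28 r3=0x0a r4=0xd0  N=0 Z=0
after  3: r0=0x02 r1=0x4f r2=0x28 r3=0x0a r4=0xd0  N=0 Z=0
after  4: r0=0x02 r1=0x4f r2=0x28 r3=0xda r4=0xd0  N=1 Z=0
-- IRQ taken; context saved, return-PC = 5 --

K = 4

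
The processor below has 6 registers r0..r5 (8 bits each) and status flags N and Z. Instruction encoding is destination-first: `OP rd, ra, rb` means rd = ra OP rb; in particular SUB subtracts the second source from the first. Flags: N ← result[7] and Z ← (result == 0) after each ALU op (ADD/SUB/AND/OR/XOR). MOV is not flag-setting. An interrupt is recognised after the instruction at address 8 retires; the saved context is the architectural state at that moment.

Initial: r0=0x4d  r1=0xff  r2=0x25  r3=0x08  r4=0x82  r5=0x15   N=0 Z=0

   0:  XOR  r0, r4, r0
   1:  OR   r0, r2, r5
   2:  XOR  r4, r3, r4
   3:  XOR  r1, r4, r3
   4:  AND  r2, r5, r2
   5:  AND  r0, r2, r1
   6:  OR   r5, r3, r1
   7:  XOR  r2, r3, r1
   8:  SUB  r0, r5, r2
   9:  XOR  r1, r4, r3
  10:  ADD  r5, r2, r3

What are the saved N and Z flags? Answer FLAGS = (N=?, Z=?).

FLAGS = (N=0, Z=1)

after  0: r0=0xcf r1=0xff r2=0x25 r3=0x08 r4=0x82 r5=0x15  N=1 Z=0
after  1: r0=0x35 r1=0xff r2=0x25 r3=0x08 r4=0x82 r5=0x15  N=0 Z=0
after  2: r0=0x35 r1=0xff r2=0x25 r3=0x08 r4=0x8a r5=0x15  N=1 Z=0
after  3: r0=0x35 r1=0x82 r2=0x25 r3=0x08 r4=0x8a r5=0x15  N=1 Z=0
after  4: r0=0x35 r1=0x82 r2=0x05 r3=0x08 r4=0x8a r5=0x15  N=0 Z=0
after  5: r0=0x00 r1=0x82 r2=0x05 r3=0x08 r4=0x8a r5=0x15  N=0 Z=1
after  6: r0=0x00 r1=0x82 r2=0x05 r3=0x08 r4=0x8a r5=0x8a  N=1 Z=0
after  7: r0=0x00 r1=0x82 r2=0x8a r3=0x08 r4=0x8a r5=0x8a  N=1 Z=0
after  8: r0=0x00 r1=0x82 r2=0x8a r3=0x08 r4=0x8a r5=0x8a  N=0 Z=1
-- IRQ taken; context saved, return-PC = 9 --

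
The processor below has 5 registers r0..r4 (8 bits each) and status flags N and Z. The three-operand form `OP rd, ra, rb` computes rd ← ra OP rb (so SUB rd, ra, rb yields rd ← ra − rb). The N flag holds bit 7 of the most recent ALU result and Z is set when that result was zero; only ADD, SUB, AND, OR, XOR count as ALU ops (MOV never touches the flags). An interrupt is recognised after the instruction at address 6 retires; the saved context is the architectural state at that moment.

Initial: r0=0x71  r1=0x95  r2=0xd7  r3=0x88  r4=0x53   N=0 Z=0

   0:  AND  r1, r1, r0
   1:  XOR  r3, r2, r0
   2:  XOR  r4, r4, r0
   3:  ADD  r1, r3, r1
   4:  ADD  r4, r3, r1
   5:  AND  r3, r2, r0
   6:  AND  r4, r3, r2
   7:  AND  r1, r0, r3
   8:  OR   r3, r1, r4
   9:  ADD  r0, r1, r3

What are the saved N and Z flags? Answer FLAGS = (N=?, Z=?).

after  0: r0=0x71 r1=0x11 r2=0xd7 r3=0x88 r4=0x53  N=0 Z=0
after  1: r0=0x71 r1=0x11 r2=0xd7 r3=0xa6 r4=0x53  N=1 Z=0
after  2: r0=0x71 r1=0x11 r2=0xd7 r3=0xa6 r4=0x22  N=0 Z=0
after  3: r0=0x71 r1=0xb7 r2=0xd7 r3=0xa6 r4=0x22  N=1 Z=0
after  4: r0=0x71 r1=0xb7 r2=0xd7 r3=0xa6 r4=0x5d  N=0 Z=0
after  5: r0=0x71 r1=0xb7 r2=0xd7 r3=0x51 r4=0x5d  N=0 Z=0
after  6: r0=0x71 r1=0xb7 r2=0xd7 r3=0x51 r4=0x51  N=0 Z=0
-- IRQ taken; context saved, return-PC = 7 --

FLAGS = (N=0, Z=0)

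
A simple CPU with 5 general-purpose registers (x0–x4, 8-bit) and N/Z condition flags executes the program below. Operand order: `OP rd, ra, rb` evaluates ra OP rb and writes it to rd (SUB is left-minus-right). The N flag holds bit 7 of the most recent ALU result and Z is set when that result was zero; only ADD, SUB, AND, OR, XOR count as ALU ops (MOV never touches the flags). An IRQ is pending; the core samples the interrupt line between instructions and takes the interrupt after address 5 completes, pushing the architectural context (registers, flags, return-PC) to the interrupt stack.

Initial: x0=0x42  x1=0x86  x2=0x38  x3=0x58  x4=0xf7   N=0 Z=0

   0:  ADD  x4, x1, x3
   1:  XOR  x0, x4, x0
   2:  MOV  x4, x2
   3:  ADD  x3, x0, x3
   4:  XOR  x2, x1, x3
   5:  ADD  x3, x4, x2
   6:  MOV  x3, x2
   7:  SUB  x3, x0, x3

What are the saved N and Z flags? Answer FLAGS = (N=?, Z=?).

FLAGS = (N=1, Z=0)

after  0: x0=0x42 x1=0x86 x2=0x38 x3=0x58 x4=0xde  N=1 Z=0
after  1: x0=0x9c x1=0x86 x2=0x38 x3=0x58 x4=0xde  N=1 Z=0
after  2: x0=0x9c x1=0x86 x2=0x38 x3=0x58 x4=0x38  N=1 Z=0
after  3: x0=0x9c x1=0x86 x2=0x38 x3=0xf4 x4=0x38  N=1 Z=0
after  4: x0=0x9c x1=0x86 x2=0x72 x3=0xf4 x4=0x38  N=0 Z=0
after  5: x0=0x9c x1=0x86 x2=0x72 x3=0xaa x4=0x38  N=1 Z=0
-- IRQ taken; context saved, return-PC = 6 --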